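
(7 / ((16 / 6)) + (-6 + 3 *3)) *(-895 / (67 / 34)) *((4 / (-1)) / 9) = 76075 / 67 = 1135.45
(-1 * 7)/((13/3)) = -21/13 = -1.62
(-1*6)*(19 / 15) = -38 / 5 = -7.60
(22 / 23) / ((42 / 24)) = 88 / 161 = 0.55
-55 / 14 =-3.93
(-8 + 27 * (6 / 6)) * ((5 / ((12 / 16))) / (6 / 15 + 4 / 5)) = 950 / 9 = 105.56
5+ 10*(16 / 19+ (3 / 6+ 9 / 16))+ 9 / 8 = 1913 / 76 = 25.17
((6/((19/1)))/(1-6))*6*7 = -252/95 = -2.65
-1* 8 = -8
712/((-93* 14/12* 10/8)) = -5696/1085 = -5.25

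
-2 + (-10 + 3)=-9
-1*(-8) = 8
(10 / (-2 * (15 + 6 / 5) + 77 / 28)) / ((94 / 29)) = -0.10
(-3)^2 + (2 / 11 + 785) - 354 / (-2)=10683 / 11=971.18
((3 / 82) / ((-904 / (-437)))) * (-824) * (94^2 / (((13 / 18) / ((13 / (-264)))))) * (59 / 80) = 52796957769 / 8154080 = 6474.91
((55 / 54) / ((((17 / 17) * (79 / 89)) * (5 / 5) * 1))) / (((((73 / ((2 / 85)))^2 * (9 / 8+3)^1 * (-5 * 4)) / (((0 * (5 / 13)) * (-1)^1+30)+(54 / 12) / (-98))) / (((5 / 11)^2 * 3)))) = -174173 / 6492240717039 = -0.00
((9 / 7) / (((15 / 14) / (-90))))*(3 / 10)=-162 / 5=-32.40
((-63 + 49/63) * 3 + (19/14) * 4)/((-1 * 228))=1903/2394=0.79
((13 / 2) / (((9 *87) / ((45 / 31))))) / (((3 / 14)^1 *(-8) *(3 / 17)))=-7735 / 194184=-0.04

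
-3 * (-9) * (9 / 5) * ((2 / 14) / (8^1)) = 0.87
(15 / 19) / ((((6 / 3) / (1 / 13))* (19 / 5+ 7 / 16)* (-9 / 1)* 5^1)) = -40 / 251199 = -0.00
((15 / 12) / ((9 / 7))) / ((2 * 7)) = 5 / 72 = 0.07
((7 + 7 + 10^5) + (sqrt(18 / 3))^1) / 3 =sqrt(6) / 3 + 33338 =33338.82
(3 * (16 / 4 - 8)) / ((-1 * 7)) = 12 / 7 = 1.71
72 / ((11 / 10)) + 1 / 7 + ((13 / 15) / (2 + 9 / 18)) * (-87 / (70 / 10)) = 117981 / 1925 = 61.29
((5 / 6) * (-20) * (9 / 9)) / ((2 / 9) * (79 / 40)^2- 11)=120000 / 72959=1.64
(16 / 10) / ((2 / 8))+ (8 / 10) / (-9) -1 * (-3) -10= -31 / 45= -0.69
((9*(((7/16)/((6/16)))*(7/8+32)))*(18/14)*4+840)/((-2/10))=-52305/4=-13076.25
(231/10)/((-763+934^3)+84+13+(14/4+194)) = 231/8147800355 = 0.00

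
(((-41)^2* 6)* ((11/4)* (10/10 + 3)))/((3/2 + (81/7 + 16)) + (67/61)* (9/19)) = 1800209796/480155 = 3749.23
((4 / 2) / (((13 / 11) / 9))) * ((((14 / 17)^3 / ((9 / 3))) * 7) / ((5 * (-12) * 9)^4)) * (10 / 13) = 26411 / 147084622659000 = 0.00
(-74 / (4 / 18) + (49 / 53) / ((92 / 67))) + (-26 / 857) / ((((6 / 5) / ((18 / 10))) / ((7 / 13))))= -1388806621 / 4178732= -332.35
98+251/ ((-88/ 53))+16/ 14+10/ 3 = -89987/ 1848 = -48.69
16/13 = 1.23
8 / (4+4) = 1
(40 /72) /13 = 5 /117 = 0.04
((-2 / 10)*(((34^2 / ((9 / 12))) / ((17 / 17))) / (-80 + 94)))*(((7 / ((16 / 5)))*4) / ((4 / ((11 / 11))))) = -289 / 6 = -48.17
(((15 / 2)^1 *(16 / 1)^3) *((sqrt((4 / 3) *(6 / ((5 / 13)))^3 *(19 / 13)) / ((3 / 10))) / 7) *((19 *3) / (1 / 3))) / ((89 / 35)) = 546324480 *sqrt(190) / 89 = 84613070.41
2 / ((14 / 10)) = 10 / 7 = 1.43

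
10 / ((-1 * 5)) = -2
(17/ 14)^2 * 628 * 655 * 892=26509628980/ 49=541012836.33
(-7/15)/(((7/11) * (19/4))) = -44/285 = -0.15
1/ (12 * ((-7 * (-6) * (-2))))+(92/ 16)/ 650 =2573/ 327600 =0.01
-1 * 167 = -167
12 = 12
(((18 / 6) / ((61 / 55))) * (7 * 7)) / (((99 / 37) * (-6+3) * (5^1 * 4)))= -1813 / 2196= -0.83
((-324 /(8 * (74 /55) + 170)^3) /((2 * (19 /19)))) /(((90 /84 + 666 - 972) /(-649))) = -755841625 /12947991958478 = -0.00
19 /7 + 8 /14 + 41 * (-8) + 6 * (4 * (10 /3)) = -1713 /7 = -244.71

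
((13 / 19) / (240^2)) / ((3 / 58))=0.00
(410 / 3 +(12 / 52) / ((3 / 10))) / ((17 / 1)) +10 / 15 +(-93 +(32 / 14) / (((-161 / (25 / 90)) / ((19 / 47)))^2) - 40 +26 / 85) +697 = 20558462774069464 / 35875073940615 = 573.06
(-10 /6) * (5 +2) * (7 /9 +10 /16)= -3535 /216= -16.37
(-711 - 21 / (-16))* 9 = -6387.19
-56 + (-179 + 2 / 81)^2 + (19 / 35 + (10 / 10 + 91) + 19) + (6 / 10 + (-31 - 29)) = 1470963916 / 45927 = 32028.30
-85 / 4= -21.25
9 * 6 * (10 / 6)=90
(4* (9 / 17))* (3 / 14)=54 / 119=0.45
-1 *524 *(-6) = 3144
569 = 569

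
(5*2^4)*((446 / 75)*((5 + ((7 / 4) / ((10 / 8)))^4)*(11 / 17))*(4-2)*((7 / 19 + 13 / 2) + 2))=48726705984 / 1009375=48274.14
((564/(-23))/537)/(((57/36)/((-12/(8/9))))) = 30456/78223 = 0.39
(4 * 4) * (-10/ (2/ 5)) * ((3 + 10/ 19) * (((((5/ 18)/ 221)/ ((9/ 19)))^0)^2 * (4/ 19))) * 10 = -1072000/ 361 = -2969.53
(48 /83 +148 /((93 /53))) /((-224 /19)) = -3113701 /432264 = -7.20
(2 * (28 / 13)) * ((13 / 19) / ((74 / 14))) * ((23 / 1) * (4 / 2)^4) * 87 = 17852.45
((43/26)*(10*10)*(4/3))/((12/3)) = 2150/39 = 55.13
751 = 751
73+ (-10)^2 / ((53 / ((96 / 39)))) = 53497 / 689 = 77.64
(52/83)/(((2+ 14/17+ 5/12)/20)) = 3.87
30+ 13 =43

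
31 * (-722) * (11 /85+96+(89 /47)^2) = -2231825.54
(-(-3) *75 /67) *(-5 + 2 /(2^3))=-15.95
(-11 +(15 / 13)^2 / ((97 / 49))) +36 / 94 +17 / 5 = -25211653 / 3852355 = -6.54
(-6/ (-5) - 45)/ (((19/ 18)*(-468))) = 219/ 2470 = 0.09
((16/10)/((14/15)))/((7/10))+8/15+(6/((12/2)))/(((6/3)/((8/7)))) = 2612/735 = 3.55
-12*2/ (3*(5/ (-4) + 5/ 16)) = 128/ 15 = 8.53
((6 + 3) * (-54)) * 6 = -2916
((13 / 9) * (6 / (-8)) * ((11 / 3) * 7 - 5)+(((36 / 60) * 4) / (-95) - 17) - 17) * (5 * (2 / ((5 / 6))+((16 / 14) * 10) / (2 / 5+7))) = -1231898914 / 1107225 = -1112.60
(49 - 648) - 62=-661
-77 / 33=-2.33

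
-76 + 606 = 530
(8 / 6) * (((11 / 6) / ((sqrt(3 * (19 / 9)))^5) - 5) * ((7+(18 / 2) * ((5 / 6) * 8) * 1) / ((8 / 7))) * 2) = -2345 / 3+5159 * sqrt(57) / 13718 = -778.83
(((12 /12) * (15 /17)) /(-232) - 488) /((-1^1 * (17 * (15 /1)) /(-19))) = -36569053 /1005720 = -36.36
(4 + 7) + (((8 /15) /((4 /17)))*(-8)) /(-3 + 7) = 97 /15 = 6.47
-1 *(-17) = 17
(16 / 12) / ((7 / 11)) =44 / 21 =2.10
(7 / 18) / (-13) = -7 / 234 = -0.03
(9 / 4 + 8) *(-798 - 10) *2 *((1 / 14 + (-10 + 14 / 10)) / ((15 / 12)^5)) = 5063018496 / 109375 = 46290.45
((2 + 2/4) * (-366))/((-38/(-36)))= -16470/19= -866.84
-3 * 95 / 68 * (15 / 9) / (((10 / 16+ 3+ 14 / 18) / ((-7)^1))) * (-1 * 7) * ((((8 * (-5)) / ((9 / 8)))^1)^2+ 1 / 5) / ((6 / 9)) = -2383737055 / 16167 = -147444.61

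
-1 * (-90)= 90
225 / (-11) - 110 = -1435 / 11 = -130.45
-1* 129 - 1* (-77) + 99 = 47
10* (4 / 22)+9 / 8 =259 / 88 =2.94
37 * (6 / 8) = 27.75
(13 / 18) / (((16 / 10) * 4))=65 / 576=0.11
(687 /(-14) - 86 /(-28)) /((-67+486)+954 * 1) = -46 /1373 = -0.03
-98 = -98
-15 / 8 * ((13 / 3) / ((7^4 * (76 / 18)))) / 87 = -195 / 21167216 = -0.00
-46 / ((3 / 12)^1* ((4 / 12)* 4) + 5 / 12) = -184 / 3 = -61.33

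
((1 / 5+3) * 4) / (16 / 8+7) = 64 / 45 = 1.42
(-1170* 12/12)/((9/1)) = -130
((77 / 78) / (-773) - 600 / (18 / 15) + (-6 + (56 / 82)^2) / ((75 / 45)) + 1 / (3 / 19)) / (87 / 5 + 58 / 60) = -13255747181 / 489878701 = -27.06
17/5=3.40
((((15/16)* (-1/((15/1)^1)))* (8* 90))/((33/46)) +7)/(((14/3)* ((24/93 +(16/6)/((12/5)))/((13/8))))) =-6670053/470624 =-14.17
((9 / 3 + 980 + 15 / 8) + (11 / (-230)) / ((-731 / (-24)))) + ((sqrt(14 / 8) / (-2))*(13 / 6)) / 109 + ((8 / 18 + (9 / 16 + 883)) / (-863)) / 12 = 123456093079927 / 125363108160 - 13*sqrt(7) / 2616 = 984.77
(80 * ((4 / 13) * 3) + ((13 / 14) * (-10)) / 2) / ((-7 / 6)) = -37785 / 637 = -59.32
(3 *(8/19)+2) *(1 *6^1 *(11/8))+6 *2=1479/38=38.92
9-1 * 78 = -69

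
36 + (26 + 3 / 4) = 251 / 4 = 62.75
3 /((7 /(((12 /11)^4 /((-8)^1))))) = -0.08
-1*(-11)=11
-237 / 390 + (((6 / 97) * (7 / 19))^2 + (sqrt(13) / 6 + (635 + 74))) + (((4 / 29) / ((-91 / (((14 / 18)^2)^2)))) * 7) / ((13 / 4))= sqrt(13) / 6 + 773711110329679523 / 1092208144501890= 708.99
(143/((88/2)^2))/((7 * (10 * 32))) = 13/394240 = 0.00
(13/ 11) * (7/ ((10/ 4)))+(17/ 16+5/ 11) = 4247/ 880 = 4.83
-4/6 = -2/3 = -0.67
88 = 88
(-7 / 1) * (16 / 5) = -112 / 5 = -22.40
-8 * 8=-64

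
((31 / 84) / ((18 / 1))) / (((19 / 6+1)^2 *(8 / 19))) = 589 / 210000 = 0.00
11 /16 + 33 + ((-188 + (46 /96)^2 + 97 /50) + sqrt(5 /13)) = -8763431 /57600 + sqrt(65) /13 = -151.52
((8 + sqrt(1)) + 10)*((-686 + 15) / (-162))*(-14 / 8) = -89243 / 648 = -137.72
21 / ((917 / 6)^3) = 648 / 110156459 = 0.00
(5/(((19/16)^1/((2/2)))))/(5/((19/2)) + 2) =1.67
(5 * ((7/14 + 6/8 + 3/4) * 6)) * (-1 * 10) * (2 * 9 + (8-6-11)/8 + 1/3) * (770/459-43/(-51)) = -11946025/459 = -26026.20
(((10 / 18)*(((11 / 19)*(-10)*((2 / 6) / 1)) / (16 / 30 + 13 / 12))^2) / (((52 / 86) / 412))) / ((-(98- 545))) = 214363600000 / 177641346051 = 1.21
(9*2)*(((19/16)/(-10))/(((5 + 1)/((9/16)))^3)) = -4617/2621440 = -0.00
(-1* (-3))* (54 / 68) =81 / 34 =2.38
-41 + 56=15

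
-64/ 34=-32/ 17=-1.88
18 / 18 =1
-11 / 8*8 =-11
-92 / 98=-46 / 49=-0.94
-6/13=-0.46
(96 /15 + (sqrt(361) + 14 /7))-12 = 77 /5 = 15.40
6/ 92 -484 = -22261/ 46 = -483.93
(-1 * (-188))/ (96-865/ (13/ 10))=-1222/ 3701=-0.33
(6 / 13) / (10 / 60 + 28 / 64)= 288 / 377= 0.76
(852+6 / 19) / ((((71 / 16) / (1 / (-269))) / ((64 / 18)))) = -2763776 / 1088643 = -2.54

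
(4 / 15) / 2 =2 / 15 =0.13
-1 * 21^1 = -21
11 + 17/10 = 127/10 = 12.70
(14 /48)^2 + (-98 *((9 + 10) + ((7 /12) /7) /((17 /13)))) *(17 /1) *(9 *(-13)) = 2140381201 /576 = 3715939.59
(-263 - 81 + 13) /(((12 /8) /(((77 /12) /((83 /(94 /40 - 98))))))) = 48756631 /29880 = 1631.75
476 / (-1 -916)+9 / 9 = 63 / 131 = 0.48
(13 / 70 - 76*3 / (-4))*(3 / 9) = 4003 / 210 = 19.06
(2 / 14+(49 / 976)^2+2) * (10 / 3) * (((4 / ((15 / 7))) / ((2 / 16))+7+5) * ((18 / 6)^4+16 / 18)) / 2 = 1064854558339 / 135027648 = 7886.20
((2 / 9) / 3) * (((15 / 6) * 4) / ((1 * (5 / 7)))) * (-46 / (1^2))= -1288 / 27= -47.70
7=7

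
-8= -8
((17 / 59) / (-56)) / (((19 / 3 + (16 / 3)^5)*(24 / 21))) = -4131 / 3965234240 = -0.00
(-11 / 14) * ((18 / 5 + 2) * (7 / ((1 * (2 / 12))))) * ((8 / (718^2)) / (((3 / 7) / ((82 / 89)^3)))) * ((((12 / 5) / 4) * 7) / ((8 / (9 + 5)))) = -87373081488 / 2271427742225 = -0.04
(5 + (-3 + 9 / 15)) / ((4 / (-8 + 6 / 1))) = -13 / 10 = -1.30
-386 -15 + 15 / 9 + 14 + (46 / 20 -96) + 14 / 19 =-272629 / 570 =-478.30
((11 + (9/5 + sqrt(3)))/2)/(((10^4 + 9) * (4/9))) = 9 * sqrt(3)/80072 + 72/50045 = 0.00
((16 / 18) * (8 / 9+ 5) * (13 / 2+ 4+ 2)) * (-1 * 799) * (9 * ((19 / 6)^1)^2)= -382181675 / 81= -4718292.28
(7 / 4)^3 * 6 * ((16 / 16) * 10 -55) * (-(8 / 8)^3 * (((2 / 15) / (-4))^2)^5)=343 / 139968000000000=0.00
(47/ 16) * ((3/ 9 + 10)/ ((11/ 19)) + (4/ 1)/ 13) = 366083/ 6864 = 53.33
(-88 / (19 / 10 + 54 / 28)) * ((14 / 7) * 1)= -3080 / 67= -45.97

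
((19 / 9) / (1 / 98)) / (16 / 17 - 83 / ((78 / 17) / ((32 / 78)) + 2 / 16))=-12170963 / 376398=-32.34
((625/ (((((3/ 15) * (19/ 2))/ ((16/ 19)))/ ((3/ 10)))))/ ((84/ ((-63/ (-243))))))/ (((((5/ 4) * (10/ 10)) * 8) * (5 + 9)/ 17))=0.03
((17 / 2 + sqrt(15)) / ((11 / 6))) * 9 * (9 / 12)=81 * sqrt(15) / 22 + 1377 / 44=45.56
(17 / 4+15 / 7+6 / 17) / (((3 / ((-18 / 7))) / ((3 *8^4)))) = -59185152 / 833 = -71050.60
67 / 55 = 1.22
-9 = -9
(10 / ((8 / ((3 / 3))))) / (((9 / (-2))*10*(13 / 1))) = -1 / 468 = -0.00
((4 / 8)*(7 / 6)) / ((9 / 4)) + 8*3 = 655 / 27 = 24.26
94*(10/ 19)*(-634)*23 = -13707080/ 19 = -721425.26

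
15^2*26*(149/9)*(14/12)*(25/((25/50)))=16948750/3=5649583.33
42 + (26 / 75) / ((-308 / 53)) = 484411 / 11550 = 41.94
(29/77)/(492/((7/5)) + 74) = 29/32758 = 0.00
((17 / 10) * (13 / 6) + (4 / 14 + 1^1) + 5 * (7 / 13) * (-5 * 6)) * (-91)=413869 / 60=6897.82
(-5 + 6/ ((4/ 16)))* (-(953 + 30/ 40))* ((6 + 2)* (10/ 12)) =-362425/ 3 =-120808.33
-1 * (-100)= 100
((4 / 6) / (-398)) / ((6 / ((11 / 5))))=-11 / 17910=-0.00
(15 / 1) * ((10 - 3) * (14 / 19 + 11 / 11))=3465 / 19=182.37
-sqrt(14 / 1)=-sqrt(14)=-3.74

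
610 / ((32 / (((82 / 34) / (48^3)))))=12505 / 30081024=0.00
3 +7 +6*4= 34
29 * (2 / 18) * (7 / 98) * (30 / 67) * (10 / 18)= 725 / 12663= 0.06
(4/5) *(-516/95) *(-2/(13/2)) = 8256/6175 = 1.34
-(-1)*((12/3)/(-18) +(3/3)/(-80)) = -169/720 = -0.23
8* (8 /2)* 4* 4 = 512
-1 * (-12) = 12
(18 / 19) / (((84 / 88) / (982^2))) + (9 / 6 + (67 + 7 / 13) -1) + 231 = 957372.48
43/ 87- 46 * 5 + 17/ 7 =-138290/ 609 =-227.08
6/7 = 0.86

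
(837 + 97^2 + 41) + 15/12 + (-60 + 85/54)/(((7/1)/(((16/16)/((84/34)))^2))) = 6859210999/666792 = 10286.88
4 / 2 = 2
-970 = -970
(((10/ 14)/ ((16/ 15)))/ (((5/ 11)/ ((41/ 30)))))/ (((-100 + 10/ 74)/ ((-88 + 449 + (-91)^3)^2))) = -473347867475835/ 41384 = -11437943830.37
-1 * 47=-47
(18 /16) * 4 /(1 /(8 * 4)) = 144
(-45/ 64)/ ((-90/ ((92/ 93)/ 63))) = 0.00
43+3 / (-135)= 1934 / 45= 42.98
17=17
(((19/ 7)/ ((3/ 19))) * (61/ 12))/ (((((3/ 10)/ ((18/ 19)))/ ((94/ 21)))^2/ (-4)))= -215598400/ 3087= -69840.75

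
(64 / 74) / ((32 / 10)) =10 / 37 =0.27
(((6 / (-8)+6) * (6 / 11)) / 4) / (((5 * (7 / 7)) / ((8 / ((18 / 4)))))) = 14 / 55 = 0.25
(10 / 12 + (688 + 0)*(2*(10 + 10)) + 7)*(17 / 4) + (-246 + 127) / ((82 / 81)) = 115005731 / 984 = 116875.74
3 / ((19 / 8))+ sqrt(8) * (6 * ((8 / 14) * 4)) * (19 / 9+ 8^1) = 24 / 19+ 832 * sqrt(2) / 3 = 393.47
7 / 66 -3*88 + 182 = -5405 / 66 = -81.89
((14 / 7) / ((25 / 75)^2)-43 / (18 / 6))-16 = -37 / 3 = -12.33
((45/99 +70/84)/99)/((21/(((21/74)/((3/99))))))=85/14652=0.01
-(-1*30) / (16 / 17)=31.88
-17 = -17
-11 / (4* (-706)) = 11 / 2824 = 0.00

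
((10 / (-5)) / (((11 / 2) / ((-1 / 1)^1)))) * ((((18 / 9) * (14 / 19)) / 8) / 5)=14 / 1045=0.01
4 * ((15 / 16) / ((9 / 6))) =5 / 2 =2.50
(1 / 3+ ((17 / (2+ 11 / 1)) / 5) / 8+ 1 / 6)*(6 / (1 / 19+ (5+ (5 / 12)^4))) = 81850176 / 130164515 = 0.63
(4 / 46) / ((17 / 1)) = 2 / 391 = 0.01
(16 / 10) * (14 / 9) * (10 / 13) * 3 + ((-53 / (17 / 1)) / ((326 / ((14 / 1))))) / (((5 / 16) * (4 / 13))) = 2351132 / 540345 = 4.35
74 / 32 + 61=1013 / 16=63.31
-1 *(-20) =20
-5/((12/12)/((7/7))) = -5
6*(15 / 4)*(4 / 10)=9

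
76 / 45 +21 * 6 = 5746 / 45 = 127.69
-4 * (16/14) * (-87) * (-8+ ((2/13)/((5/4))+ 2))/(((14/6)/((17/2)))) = -27118944/3185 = -8514.58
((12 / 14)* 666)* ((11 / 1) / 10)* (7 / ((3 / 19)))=139194 / 5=27838.80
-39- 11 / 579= -22592 / 579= -39.02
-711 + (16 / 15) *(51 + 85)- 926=-22379 / 15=-1491.93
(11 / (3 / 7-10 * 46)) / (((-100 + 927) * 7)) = -11 / 2660459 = -0.00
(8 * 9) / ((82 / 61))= 2196 / 41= 53.56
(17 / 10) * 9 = 153 / 10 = 15.30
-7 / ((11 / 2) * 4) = -7 / 22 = -0.32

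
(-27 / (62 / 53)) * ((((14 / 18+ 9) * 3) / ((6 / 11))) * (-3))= 115434 / 31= 3723.68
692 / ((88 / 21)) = 3633 / 22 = 165.14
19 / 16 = 1.19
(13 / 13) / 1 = 1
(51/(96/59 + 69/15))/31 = 15045/56947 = 0.26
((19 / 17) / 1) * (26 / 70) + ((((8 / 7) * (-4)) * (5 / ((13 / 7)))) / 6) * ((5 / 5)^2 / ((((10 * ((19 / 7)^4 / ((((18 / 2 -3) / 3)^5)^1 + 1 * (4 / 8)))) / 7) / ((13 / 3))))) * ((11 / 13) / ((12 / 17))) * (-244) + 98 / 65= 29711022494591 / 27216889245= 1091.64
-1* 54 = -54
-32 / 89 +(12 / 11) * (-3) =-3556 / 979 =-3.63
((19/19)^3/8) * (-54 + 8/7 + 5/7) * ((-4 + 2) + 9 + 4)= -4015/56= -71.70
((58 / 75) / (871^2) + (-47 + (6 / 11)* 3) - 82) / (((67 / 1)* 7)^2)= -79714202437 / 137668932225825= -0.00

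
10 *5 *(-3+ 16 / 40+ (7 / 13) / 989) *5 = -8355300 / 12857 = -649.86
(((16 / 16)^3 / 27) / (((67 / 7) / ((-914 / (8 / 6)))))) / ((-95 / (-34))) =-54383 / 57285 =-0.95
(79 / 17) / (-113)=-79 / 1921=-0.04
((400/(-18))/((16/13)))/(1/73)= -23725/18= -1318.06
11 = 11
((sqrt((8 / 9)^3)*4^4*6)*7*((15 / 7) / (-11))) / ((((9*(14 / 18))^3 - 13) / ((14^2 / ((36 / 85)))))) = -17059840*sqrt(2) / 9801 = -2461.61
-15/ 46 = -0.33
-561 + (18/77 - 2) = -43333/77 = -562.77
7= 7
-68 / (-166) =34 / 83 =0.41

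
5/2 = 2.50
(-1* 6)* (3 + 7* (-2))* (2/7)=18.86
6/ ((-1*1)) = -6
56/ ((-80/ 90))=-63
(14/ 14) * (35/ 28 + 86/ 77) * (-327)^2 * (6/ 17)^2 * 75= 52617087675/ 22253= 2364494.12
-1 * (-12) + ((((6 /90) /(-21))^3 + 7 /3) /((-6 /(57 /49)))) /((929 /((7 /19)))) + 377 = 79066919078438 /203256955125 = 389.00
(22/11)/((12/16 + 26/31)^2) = 30752/38809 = 0.79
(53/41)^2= 2809/1681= 1.67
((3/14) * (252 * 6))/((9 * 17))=36/17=2.12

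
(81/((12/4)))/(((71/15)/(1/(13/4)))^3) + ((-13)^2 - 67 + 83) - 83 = 80211539634/786330467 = 102.01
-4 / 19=-0.21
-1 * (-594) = 594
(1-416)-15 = -430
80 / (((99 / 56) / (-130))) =-5882.83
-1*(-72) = 72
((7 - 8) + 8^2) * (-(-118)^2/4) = -219303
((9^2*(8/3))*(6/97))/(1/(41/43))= 53136/4171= 12.74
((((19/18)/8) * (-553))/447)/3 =-10507/193104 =-0.05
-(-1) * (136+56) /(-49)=-192 /49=-3.92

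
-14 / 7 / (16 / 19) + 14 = 93 / 8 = 11.62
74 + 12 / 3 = 78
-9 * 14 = -126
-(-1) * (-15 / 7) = -15 / 7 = -2.14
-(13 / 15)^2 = -169 / 225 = -0.75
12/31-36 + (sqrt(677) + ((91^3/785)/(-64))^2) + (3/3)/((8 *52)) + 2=sqrt(677) + 194662869503723/1017195212800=217.39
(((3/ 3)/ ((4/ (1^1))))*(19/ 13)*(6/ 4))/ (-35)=-57/ 3640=-0.02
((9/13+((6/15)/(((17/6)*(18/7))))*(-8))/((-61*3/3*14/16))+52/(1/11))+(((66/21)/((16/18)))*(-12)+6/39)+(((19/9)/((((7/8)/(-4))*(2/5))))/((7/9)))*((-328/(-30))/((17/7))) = 390.07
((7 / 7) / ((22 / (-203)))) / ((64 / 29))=-5887 / 1408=-4.18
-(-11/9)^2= -121/81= -1.49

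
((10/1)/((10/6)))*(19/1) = 114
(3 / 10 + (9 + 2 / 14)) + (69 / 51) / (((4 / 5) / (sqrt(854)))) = 661 / 70 + 115 * sqrt(854) / 68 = 58.86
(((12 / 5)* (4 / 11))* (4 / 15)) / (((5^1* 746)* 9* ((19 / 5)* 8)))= 4 / 17540325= 0.00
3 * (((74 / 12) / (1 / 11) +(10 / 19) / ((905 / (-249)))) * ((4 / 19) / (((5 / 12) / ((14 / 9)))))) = 31285744 / 196023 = 159.60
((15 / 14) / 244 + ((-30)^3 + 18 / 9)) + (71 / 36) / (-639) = -7470238247 / 276696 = -26998.00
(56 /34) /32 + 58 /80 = 66 /85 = 0.78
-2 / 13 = -0.15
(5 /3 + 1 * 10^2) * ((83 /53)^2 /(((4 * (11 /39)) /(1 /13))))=2101145 /123596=17.00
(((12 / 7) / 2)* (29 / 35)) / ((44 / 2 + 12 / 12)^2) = 174 / 129605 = 0.00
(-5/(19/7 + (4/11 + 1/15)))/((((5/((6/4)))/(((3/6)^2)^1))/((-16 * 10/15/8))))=1155/7264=0.16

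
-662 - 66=-728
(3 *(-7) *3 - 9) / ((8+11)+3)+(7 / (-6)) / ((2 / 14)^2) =-3989 / 66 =-60.44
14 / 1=14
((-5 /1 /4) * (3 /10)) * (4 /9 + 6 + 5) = -103 /24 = -4.29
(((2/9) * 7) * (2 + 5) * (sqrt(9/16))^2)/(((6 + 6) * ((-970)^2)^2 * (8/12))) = 49/56658739840000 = 0.00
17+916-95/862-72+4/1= 745535/862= 864.89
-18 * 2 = -36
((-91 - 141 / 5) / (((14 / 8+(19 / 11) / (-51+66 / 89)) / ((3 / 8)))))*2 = -87974964 / 1688285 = -52.11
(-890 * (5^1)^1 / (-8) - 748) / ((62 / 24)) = -2301 / 31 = -74.23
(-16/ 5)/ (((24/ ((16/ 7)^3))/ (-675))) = 368640/ 343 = 1074.75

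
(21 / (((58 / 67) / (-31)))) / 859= -43617 / 49822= -0.88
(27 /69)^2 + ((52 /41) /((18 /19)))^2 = 140124085 /72029169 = 1.95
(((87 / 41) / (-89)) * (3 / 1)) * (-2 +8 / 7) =1566 / 25543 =0.06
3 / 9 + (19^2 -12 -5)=1033 / 3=344.33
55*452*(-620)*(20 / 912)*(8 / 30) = -15413200 / 171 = -90135.67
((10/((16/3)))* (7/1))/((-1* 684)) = -35/1824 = -0.02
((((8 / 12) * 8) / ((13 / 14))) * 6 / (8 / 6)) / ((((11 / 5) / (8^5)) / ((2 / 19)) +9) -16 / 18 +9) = 990904320 / 656039813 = 1.51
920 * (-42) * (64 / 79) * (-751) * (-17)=-31572280320 / 79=-399649117.97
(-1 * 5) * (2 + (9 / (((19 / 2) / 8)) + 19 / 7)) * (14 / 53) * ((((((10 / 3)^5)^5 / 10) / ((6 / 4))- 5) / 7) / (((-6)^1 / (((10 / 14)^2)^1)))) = 136249999999134176952225434375 / 877962998970664929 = 155188772372.95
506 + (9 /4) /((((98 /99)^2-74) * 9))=1448506279 /2862680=506.00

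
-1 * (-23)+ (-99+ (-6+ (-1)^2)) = -81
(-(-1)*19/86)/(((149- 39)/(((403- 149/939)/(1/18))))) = 980058/67295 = 14.56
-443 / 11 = -40.27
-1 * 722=-722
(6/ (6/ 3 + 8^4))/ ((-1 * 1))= -1/ 683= -0.00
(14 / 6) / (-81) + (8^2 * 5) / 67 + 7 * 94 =10790189 / 16281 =662.75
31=31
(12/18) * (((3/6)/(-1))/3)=-1/9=-0.11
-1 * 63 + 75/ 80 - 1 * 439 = -8017/ 16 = -501.06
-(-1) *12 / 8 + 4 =11 / 2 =5.50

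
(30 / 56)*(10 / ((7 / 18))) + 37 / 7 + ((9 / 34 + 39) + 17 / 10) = 250008 / 4165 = 60.03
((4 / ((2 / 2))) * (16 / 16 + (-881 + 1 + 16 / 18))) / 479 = -31612 / 4311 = -7.33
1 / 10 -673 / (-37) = 6767 / 370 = 18.29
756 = 756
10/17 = 0.59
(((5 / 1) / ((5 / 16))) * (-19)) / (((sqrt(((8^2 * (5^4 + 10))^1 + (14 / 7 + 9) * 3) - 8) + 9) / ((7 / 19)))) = 42 / 1691 - 14 * sqrt(40665) / 5073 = -0.53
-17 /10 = -1.70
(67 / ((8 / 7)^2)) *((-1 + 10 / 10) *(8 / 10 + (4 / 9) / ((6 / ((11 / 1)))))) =0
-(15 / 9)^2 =-25 / 9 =-2.78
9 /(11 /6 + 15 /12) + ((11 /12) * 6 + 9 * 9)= 6617 /74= 89.42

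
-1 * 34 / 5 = -34 / 5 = -6.80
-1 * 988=-988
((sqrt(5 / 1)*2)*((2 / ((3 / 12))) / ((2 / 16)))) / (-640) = -sqrt(5) / 5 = -0.45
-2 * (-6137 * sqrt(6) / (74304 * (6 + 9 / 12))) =6137 * sqrt(6) / 250776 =0.06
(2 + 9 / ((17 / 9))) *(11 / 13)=1265 / 221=5.72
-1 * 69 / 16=-69 / 16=-4.31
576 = 576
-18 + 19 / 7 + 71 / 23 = -1964 / 161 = -12.20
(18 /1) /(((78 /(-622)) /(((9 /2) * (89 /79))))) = -747333 /1027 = -727.69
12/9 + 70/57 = 146/57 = 2.56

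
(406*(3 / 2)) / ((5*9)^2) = 203 / 675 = 0.30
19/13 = 1.46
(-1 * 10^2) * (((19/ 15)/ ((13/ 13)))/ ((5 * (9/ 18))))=-152/ 3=-50.67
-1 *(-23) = 23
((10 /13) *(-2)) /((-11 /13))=20 /11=1.82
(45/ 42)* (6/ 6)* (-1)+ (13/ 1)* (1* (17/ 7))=61/ 2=30.50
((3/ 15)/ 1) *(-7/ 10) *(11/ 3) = -77/ 150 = -0.51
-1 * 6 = -6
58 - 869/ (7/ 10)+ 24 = -8116/ 7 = -1159.43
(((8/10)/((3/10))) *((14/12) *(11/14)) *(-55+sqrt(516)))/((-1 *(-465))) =-242/837+44 *sqrt(129)/4185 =-0.17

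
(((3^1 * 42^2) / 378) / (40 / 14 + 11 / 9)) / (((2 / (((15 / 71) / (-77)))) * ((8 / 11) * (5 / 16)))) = -378 / 18247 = -0.02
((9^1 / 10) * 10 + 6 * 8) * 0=0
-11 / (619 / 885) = -9735 / 619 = -15.73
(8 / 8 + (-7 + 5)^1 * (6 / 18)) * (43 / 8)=43 / 24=1.79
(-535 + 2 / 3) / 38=-1603 / 114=-14.06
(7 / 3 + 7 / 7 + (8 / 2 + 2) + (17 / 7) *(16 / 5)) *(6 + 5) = 19756 / 105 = 188.15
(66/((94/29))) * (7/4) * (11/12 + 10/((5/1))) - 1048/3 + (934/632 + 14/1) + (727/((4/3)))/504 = -570997199/2495136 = -228.84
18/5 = 3.60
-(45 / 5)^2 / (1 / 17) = -1377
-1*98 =-98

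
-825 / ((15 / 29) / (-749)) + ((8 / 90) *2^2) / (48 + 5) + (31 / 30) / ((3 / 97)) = 5698663753 / 4770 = 1194688.42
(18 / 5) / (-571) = -0.01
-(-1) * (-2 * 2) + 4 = 0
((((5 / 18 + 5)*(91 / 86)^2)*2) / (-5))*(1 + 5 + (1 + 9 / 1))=-629356 / 16641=-37.82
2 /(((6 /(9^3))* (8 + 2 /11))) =29.70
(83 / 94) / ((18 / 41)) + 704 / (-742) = 666929 / 627732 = 1.06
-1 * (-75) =75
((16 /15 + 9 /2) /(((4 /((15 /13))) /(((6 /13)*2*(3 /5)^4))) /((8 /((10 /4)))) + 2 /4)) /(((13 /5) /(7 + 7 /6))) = 2651292 /1448941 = 1.83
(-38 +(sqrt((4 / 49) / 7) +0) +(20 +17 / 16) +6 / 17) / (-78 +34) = 4511 / 11968 - sqrt(7) / 1078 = 0.37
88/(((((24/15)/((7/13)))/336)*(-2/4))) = -258720/13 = -19901.54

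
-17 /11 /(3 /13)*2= -442 /33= -13.39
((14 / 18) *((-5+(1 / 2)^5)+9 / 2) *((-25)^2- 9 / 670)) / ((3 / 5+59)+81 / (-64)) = -14655935 / 3752067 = -3.91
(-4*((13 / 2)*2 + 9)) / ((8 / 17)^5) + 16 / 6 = -46822513 / 12288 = -3810.43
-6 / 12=-1 / 2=-0.50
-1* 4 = -4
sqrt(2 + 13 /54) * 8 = 11.98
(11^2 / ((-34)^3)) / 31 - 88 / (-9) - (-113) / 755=82190405573 / 8279191080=9.93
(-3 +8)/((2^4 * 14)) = 5/224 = 0.02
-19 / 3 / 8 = -19 / 24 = -0.79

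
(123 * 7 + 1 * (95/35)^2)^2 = 1810502500/2401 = 754061.85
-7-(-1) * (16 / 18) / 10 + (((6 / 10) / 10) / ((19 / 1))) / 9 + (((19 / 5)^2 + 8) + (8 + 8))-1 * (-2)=11467 / 342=33.53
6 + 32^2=1030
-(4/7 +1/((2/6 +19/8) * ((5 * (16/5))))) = -541/910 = -0.59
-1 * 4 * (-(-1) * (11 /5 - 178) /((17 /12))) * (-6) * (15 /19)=-759456 /323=-2351.26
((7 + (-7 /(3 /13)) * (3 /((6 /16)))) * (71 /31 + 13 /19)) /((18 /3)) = -206444 /1767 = -116.83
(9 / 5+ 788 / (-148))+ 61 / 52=-22619 / 9620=-2.35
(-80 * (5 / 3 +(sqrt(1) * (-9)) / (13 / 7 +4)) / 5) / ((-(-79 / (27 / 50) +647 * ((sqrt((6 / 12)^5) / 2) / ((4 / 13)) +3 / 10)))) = -152257167360 / 49365302690417 +418585190400 * sqrt(2) / 49365302690417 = 0.01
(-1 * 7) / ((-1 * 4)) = 7 / 4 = 1.75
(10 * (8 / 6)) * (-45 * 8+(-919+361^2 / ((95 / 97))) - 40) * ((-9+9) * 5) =0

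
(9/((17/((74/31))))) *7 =4662/527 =8.85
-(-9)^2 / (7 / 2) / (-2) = 81 / 7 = 11.57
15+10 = 25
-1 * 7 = -7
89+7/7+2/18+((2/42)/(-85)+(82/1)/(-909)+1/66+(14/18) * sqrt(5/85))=7 * sqrt(17)/153+1071315229/11898810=90.22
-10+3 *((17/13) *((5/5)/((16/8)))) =-209/26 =-8.04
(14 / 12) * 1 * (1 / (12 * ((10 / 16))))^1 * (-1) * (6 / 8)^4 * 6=-189 / 640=-0.30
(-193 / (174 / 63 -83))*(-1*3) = -7.22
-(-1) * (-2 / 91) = -2 / 91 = -0.02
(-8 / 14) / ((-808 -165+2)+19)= 1 / 1666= 0.00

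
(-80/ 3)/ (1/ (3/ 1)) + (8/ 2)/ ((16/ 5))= -315/ 4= -78.75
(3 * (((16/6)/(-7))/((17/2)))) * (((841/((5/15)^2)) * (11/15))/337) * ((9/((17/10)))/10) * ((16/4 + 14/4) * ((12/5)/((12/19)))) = -33.41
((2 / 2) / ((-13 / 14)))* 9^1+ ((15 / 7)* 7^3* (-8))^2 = 449467074 / 13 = 34574390.31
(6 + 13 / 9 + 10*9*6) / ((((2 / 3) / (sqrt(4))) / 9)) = 14781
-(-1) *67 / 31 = 67 / 31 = 2.16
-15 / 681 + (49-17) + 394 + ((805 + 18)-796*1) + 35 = 487.98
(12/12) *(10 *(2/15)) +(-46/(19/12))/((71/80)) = -127084/4047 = -31.40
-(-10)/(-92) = -5/46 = -0.11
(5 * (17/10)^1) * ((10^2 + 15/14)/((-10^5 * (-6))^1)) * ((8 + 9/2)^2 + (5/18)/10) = 13533343/60480000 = 0.22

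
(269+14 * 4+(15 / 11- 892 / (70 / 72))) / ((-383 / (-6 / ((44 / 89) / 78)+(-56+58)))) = -2364804562 / 1622005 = -1457.95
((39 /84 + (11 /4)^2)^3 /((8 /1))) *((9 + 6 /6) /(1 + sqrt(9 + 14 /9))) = -32695771455 /483295232 + 10898590485 *sqrt(95) /483295232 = 152.14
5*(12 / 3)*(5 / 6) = 50 / 3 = 16.67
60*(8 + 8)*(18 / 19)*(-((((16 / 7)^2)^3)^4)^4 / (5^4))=-136173333414739320157636362586096329310355578918728583684429302005073214442294359873047704176882268454627706334500356096 / 3199450941423906801101015598339448115695900706954804384513953107894738532543816802375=-42561469423292908620426190000000000.00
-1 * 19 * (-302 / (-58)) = -2869 / 29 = -98.93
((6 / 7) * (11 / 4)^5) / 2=483153 / 7168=67.40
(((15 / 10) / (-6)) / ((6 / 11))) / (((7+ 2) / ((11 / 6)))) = -121 / 1296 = -0.09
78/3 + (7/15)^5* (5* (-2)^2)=4015978/151875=26.44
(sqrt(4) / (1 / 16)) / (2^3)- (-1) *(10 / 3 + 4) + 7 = 55 / 3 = 18.33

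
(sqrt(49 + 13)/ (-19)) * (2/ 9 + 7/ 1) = -65 * sqrt(62)/ 171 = -2.99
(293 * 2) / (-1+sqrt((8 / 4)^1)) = 586+586 * sqrt(2) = 1414.73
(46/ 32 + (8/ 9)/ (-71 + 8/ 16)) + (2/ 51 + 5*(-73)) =-125480957/ 345168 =-363.54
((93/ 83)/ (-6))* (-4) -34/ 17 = -104/ 83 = -1.25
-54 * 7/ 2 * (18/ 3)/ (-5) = 226.80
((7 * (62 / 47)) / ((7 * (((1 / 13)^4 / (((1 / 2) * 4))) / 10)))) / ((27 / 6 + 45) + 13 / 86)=304574504 / 20069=15176.37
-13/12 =-1.08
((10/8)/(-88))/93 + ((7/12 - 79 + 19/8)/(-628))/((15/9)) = 186305/2569776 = 0.07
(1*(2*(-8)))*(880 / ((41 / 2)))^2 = -49561600 / 1681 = -29483.40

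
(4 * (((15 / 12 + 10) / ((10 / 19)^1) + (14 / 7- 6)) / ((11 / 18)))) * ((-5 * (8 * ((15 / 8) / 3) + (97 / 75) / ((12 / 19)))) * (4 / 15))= -881677 / 825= -1068.70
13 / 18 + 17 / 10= 109 / 45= 2.42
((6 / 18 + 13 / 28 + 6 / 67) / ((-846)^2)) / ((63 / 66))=54923 / 42294521304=0.00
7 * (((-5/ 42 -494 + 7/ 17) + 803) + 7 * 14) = 290807/ 102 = 2851.05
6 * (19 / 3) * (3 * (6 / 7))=684 / 7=97.71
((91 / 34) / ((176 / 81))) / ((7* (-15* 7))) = -351 / 209440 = -0.00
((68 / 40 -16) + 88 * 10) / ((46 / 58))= 251053 / 230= 1091.53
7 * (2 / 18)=0.78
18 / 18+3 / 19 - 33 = -31.84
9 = 9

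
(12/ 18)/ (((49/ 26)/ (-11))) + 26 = 3250/ 147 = 22.11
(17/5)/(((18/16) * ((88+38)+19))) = 136/6525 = 0.02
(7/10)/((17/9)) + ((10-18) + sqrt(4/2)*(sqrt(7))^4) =-1297/170 + 49*sqrt(2) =61.67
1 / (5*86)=1 / 430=0.00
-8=-8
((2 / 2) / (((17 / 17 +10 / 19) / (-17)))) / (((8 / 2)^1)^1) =-323 / 116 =-2.78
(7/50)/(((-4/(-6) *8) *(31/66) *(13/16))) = 693/10075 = 0.07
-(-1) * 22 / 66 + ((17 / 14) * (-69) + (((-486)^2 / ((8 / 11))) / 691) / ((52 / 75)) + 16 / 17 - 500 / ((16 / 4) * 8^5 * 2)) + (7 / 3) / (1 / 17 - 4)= 8375284183275883 / 14081351811072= 594.78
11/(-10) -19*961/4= -91317/20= -4565.85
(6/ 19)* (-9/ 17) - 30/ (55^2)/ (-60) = -326377/ 1954150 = -0.17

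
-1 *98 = -98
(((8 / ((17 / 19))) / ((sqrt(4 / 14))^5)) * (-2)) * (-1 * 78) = 31966.08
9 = 9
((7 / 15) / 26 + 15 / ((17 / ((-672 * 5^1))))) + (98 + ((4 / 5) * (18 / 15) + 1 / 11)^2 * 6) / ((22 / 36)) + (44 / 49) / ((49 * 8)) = -3699211197081716 / 1324231033125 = -2793.48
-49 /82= -0.60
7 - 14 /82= 6.83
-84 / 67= -1.25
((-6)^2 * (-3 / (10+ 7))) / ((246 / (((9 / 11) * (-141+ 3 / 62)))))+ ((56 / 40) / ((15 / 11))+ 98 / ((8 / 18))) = 8003947883 / 35651550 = 224.50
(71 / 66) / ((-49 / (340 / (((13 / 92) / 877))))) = -973855880 / 21021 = -46327.76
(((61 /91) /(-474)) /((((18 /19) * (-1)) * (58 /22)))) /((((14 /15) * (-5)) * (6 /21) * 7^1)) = -12749 /210148848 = -0.00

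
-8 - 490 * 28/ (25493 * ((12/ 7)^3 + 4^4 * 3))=-6760108181/ 844939992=-8.00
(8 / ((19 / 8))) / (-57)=-64 / 1083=-0.06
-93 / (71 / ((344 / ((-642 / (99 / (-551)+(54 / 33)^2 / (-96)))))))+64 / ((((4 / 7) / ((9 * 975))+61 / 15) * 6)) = 56986631559027 / 23004198242366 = 2.48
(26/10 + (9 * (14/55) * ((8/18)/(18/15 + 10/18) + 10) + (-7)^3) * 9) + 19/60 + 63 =-29299361/10428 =-2809.68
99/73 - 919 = -66988/73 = -917.64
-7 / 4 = -1.75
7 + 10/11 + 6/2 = 120/11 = 10.91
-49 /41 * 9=-441 /41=-10.76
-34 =-34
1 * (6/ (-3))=-2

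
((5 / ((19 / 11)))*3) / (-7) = -165 / 133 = -1.24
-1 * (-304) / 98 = 152 / 49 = 3.10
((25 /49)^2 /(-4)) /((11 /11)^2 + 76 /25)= -15625 /970004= -0.02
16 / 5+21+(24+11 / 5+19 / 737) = 185819 / 3685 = 50.43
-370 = -370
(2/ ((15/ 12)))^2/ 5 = 64/ 125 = 0.51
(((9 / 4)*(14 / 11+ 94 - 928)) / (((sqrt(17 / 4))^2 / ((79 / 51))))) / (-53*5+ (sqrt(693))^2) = -542730 / 340153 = -1.60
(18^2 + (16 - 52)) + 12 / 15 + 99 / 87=42041 / 145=289.94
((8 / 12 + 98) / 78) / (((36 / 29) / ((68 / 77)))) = 0.90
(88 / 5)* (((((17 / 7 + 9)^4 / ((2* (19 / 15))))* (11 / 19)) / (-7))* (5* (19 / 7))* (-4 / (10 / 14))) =237895680000 / 319333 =744976.81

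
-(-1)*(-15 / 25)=-3 / 5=-0.60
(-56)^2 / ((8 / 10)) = 3920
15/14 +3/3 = 29/14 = 2.07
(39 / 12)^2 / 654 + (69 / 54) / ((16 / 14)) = 35605 / 31392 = 1.13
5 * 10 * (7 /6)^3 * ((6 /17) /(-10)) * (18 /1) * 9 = -15435 /34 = -453.97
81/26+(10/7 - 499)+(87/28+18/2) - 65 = -199235/364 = -547.35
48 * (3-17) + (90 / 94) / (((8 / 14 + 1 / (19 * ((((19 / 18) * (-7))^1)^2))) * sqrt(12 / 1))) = -672 + 5041365 * sqrt(3) / 18083344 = -671.52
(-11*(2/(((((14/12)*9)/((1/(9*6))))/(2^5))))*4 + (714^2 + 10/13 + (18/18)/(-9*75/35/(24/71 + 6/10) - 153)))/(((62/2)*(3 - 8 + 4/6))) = -56305007227589/14836722264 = -3794.98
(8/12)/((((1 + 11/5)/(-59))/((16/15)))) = -118/9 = -13.11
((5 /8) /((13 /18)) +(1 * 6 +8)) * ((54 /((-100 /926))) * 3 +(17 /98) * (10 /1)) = -54571481 /2450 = -22274.07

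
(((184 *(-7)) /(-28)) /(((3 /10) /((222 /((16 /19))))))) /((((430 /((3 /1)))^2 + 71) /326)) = 118599615 /185539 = 639.22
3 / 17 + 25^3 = 265628 / 17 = 15625.18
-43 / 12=-3.58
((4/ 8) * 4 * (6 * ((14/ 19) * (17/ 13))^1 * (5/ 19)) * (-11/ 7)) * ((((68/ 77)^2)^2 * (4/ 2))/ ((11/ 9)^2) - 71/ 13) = 22.22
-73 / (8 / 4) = -73 / 2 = -36.50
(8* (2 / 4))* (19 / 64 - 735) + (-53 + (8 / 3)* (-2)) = -143863 / 48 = -2997.15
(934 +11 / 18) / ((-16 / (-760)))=1598185 / 36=44394.03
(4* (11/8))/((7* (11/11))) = 0.79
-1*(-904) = 904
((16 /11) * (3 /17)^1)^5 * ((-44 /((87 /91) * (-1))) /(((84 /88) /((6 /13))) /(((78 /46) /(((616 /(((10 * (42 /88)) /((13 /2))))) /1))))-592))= 695614832640 /5849508505589419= 0.00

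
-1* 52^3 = -140608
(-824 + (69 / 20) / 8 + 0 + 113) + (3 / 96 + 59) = -651.54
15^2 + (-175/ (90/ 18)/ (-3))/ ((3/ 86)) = 5035/ 9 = 559.44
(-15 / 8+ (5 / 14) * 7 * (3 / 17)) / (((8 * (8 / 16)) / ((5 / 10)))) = -195 / 1088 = -0.18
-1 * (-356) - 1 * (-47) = 403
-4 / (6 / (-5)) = 3.33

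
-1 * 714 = -714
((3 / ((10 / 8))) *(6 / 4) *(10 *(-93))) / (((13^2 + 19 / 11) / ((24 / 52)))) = -36828 / 4069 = -9.05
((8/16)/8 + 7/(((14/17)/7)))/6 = 953/96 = 9.93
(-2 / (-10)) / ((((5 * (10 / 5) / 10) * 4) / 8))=2 / 5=0.40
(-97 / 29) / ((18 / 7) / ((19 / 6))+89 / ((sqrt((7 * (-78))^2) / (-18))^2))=-3.68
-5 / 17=-0.29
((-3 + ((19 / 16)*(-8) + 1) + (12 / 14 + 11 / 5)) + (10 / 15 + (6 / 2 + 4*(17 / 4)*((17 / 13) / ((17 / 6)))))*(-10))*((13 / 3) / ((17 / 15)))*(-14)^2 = -4722886 / 51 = -92605.61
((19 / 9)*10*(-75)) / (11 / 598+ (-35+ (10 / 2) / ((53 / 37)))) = 150546500 / 2994231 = 50.28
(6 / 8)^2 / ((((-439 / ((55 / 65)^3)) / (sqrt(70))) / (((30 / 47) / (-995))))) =35937 * sqrt(70) / 72166475992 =0.00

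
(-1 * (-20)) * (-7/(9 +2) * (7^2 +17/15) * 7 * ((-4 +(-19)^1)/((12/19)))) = 16102576/99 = 162652.28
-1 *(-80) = 80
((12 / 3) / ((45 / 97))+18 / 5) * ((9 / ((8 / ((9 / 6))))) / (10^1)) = 33 / 16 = 2.06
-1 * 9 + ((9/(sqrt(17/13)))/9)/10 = -9 + sqrt(221)/170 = -8.91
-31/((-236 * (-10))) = -31/2360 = -0.01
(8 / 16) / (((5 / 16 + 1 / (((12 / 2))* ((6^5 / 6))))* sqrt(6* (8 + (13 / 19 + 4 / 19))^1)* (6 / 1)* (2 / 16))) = 0.29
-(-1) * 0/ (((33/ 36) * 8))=0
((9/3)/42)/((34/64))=16/119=0.13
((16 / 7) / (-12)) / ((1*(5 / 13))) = -52 / 105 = -0.50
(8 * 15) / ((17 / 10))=1200 / 17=70.59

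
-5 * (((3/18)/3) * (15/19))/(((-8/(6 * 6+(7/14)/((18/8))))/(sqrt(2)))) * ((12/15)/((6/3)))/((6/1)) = 815 * sqrt(2)/12312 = 0.09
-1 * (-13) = 13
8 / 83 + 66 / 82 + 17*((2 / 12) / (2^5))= 646715 / 653376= 0.99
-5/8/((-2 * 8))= 5/128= 0.04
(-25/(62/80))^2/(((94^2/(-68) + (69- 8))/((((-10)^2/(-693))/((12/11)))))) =106250000/53217297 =2.00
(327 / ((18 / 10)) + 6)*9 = 1689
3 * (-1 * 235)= -705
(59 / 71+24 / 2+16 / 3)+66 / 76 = 154051 / 8094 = 19.03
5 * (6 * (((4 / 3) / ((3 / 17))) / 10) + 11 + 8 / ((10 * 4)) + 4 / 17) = 4072 / 51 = 79.84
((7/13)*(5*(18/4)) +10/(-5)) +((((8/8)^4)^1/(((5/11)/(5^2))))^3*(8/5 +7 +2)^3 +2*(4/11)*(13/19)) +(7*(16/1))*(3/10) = 5383880349057/27170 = 198155331.21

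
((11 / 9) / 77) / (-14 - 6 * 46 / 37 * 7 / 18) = -37 / 39396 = -0.00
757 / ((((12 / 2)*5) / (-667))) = -504919 / 30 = -16830.63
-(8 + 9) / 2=-8.50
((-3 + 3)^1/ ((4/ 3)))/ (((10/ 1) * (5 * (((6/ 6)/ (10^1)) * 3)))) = 0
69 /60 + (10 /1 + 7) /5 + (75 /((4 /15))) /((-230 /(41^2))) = -1886939 /920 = -2051.02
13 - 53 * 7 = -358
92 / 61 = 1.51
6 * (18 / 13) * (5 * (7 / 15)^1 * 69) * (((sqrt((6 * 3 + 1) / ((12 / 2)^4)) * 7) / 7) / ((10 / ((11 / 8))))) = 5313 * sqrt(19) / 1040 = 22.27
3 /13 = 0.23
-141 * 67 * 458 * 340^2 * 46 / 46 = -500169525600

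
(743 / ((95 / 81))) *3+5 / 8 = 1444867 / 760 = 1901.14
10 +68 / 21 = 278 / 21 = 13.24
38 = 38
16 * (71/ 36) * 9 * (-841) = -238844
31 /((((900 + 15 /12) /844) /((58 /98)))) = 17.18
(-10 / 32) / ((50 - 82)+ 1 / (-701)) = 3505 / 358928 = 0.01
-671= -671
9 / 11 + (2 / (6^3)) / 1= 983 / 1188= 0.83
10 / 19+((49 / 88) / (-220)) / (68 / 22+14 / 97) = 60664893 / 115434880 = 0.53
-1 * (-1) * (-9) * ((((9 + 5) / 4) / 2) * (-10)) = 315 / 2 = 157.50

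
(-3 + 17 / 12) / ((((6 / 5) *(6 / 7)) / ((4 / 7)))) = -95 / 108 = -0.88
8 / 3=2.67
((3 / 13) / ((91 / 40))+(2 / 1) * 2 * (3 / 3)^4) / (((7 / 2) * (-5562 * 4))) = -1213 / 23029461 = -0.00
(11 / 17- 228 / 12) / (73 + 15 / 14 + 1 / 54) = -58968 / 238051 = -0.25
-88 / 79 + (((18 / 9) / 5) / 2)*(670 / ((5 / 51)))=539446 / 395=1365.69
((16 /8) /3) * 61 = 122 /3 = 40.67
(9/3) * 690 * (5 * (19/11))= 196650/11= 17877.27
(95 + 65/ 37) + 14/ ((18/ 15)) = 12035/ 111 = 108.42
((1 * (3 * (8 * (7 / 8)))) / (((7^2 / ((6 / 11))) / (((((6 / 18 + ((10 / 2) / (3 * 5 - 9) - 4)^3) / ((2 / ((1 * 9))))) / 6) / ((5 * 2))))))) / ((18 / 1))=-617 / 20160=-0.03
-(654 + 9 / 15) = -654.60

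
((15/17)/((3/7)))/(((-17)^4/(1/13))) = 35/18458141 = 0.00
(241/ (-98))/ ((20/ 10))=-241/ 196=-1.23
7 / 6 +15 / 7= 139 / 42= 3.31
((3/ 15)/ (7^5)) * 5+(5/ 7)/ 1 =12006/ 16807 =0.71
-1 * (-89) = 89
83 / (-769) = -83 / 769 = -0.11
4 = 4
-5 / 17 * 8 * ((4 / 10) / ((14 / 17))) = -8 / 7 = -1.14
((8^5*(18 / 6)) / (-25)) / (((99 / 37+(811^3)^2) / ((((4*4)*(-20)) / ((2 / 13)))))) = 94568448 / 3289855864509814205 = 0.00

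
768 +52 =820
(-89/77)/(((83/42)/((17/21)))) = -3026/6391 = -0.47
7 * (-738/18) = -287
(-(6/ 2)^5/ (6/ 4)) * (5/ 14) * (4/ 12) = -135/ 7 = -19.29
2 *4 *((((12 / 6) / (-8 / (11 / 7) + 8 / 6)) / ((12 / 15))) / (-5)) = 33 / 31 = 1.06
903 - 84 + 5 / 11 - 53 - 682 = 929 / 11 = 84.45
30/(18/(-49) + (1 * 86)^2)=0.00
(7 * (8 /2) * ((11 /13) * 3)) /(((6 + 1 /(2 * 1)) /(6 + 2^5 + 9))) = 86856 /169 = 513.94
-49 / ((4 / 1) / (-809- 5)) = 19943 / 2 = 9971.50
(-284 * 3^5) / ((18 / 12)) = -46008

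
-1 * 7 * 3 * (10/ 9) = -70/ 3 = -23.33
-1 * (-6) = 6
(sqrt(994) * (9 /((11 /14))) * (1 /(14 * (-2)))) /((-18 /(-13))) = -9.32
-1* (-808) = 808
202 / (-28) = -101 / 14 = -7.21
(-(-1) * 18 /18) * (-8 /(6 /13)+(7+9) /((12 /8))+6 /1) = -2 /3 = -0.67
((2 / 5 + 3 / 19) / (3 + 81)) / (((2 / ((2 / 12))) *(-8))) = -53 / 766080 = -0.00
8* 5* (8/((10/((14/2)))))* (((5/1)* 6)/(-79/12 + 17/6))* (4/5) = -7168/5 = -1433.60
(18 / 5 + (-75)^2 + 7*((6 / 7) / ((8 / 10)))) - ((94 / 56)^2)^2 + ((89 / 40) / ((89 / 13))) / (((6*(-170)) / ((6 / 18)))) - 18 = 13189820661991 / 2351059200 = 5610.16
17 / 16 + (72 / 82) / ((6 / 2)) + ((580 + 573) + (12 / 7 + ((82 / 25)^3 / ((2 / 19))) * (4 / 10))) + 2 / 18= 4165969844251 / 3228750000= 1290.27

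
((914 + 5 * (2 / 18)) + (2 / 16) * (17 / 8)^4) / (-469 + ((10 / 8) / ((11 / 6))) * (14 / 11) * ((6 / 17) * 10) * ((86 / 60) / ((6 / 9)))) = -79478100647 / 40073822208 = -1.98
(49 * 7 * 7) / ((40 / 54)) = 64827 / 20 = 3241.35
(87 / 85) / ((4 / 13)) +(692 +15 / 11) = 2605621 / 3740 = 696.69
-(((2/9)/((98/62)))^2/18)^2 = -3694084/3063651608241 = -0.00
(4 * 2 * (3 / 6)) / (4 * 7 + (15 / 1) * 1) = 4 / 43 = 0.09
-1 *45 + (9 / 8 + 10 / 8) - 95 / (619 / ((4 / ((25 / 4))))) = -1057827 / 24760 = -42.72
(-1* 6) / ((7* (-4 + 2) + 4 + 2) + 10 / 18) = 54 / 67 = 0.81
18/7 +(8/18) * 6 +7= 257/21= 12.24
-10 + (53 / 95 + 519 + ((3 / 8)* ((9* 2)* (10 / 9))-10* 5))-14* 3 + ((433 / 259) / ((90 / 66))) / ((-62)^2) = 120608083331 / 283744860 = 425.06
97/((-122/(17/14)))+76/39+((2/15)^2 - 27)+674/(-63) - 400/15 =-316560409/4995900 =-63.36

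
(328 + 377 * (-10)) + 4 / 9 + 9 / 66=-681401 / 198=-3441.42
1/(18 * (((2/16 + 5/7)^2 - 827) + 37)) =-1568/22277079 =-0.00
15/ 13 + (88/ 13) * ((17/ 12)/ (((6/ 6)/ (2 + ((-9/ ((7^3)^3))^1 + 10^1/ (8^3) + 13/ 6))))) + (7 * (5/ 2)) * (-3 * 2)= -38497140602509/ 604335618432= -63.70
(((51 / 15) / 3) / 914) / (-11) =-17 / 150810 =-0.00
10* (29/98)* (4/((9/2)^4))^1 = 9280/321489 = 0.03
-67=-67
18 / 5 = 3.60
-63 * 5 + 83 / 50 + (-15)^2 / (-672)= -1756579 / 5600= -313.67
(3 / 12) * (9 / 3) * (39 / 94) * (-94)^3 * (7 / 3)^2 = -1407133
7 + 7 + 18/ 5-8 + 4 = 68/ 5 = 13.60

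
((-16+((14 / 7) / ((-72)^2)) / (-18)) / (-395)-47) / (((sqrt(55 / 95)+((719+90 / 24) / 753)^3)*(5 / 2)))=-12565420856337021490519139914 / 153545811264483323530215375+27700033962975148985490304*sqrt(209) / 5686881898684567538156125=-11.42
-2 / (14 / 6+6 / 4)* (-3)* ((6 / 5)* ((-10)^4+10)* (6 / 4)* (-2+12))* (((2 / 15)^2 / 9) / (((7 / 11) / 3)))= 302016 / 115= 2626.23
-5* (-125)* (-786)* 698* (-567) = 194420047500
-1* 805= -805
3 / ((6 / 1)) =1 / 2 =0.50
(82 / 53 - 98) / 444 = -426 / 1961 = -0.22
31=31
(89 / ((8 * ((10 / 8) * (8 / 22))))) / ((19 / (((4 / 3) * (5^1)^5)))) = 611875 / 114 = 5367.32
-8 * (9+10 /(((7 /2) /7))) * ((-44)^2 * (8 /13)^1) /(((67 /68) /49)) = -11972595712 /871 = -13745804.49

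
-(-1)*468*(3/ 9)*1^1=156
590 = 590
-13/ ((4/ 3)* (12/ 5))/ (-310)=0.01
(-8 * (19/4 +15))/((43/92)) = -14536/43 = -338.05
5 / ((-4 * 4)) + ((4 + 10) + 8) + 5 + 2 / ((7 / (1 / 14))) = 20939 / 784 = 26.71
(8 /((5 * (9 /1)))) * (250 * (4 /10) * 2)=320 /9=35.56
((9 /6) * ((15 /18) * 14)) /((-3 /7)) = -245 /6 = -40.83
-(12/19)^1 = -12/19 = -0.63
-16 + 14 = -2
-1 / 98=-0.01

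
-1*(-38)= 38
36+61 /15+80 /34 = 10817 /255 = 42.42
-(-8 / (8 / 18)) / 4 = 9 / 2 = 4.50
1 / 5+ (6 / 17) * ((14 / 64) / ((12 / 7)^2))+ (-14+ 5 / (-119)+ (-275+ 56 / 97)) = -12776202811 / 44325120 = -288.24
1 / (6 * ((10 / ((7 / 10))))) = 7 / 600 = 0.01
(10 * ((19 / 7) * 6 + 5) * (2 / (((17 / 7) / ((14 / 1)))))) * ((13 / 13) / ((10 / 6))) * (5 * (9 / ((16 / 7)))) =985635 / 34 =28989.26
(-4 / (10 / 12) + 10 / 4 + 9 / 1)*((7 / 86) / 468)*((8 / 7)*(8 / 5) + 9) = 25393 / 2012400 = 0.01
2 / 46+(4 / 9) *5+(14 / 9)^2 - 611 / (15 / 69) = -26137094 / 9315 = -2805.91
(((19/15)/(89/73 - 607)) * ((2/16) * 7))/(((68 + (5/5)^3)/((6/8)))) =-9709/488210880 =-0.00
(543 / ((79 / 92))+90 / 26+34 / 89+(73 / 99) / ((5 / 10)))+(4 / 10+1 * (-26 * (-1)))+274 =42442617959 / 45244485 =938.07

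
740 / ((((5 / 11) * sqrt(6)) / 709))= 471221.41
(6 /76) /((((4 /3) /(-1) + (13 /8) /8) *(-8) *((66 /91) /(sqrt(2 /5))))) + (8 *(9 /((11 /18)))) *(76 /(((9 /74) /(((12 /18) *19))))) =78 *sqrt(10) /32395 + 10258176 /11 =932561.46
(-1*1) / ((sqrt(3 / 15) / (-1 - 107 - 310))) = 418*sqrt(5) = 934.68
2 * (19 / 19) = 2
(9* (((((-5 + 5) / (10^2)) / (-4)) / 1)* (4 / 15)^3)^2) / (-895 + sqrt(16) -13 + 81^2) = 0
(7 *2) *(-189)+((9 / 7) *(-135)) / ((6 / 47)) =-4005.64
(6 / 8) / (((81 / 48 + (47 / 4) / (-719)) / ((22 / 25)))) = 189816 / 480625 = 0.39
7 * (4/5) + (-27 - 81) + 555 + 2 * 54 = 2803/5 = 560.60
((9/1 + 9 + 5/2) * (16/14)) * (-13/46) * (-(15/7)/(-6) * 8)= -21320/1127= -18.92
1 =1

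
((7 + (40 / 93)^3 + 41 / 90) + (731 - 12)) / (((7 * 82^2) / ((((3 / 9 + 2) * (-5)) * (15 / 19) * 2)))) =-29219680565 / 102761432892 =-0.28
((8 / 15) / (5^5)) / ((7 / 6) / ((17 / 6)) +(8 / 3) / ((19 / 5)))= 2584 / 16859375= 0.00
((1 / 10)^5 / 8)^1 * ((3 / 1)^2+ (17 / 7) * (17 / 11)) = 491 / 30800000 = 0.00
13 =13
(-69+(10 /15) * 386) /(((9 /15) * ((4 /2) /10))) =14125 /9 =1569.44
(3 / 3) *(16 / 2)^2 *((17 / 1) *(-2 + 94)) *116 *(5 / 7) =58055680 / 7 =8293668.57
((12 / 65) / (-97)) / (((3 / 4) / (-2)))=32 / 6305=0.01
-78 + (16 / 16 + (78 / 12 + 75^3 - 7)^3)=600675354494718133 / 8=75084419311839766.62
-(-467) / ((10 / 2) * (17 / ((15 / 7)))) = 1401 / 119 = 11.77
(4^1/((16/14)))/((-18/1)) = -7/36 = -0.19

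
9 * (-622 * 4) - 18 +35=-22375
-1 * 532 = -532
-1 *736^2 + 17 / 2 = -1083375 / 2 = -541687.50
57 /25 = 2.28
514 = 514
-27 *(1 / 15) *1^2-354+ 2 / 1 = -353.80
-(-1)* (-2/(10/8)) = -8/5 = -1.60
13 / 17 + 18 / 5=371 / 85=4.36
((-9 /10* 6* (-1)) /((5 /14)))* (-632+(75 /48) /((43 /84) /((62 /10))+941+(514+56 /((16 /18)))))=-1888750267929 /197654350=-9555.82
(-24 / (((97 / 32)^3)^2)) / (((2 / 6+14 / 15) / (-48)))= 18554258718720 / 15826468093651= 1.17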